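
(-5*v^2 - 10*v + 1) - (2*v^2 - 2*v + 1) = -7*v^2 - 8*v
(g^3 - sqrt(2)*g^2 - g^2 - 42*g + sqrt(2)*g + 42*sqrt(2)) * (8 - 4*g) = -4*g^4 + 4*sqrt(2)*g^3 + 12*g^3 - 12*sqrt(2)*g^2 + 160*g^2 - 336*g - 160*sqrt(2)*g + 336*sqrt(2)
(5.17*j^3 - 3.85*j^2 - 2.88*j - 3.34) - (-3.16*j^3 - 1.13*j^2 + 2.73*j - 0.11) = 8.33*j^3 - 2.72*j^2 - 5.61*j - 3.23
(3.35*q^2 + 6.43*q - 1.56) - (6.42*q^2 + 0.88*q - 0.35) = -3.07*q^2 + 5.55*q - 1.21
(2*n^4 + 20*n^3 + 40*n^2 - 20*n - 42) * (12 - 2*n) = -4*n^5 - 16*n^4 + 160*n^3 + 520*n^2 - 156*n - 504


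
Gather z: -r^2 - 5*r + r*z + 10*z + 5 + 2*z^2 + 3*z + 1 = -r^2 - 5*r + 2*z^2 + z*(r + 13) + 6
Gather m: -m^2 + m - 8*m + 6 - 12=-m^2 - 7*m - 6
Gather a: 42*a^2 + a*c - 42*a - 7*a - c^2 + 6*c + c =42*a^2 + a*(c - 49) - c^2 + 7*c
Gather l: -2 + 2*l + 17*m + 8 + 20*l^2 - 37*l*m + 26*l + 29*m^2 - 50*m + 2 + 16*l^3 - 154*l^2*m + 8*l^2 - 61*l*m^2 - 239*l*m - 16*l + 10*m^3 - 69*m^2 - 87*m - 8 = 16*l^3 + l^2*(28 - 154*m) + l*(-61*m^2 - 276*m + 12) + 10*m^3 - 40*m^2 - 120*m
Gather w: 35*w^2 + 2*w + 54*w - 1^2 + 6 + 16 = 35*w^2 + 56*w + 21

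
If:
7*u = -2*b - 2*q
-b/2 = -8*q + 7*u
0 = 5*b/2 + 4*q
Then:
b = 0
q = 0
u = 0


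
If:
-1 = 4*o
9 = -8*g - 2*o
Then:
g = -17/16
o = -1/4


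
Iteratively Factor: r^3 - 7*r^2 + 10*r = (r - 5)*(r^2 - 2*r) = (r - 5)*(r - 2)*(r)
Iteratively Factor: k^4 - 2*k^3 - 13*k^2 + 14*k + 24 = (k - 4)*(k^3 + 2*k^2 - 5*k - 6) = (k - 4)*(k + 1)*(k^2 + k - 6) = (k - 4)*(k + 1)*(k + 3)*(k - 2)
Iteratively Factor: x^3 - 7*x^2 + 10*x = (x)*(x^2 - 7*x + 10) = x*(x - 5)*(x - 2)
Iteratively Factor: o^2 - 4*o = (o - 4)*(o)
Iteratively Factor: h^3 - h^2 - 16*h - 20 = (h - 5)*(h^2 + 4*h + 4) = (h - 5)*(h + 2)*(h + 2)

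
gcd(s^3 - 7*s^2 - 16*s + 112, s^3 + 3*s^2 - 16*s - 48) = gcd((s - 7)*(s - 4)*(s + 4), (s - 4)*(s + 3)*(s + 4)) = s^2 - 16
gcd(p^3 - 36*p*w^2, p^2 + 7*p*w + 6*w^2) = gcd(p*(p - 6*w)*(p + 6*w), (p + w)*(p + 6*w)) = p + 6*w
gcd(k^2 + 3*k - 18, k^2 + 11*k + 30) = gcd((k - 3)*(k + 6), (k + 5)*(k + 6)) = k + 6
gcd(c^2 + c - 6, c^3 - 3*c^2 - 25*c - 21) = c + 3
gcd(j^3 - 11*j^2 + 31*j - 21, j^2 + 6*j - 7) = j - 1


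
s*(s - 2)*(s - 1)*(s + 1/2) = s^4 - 5*s^3/2 + s^2/2 + s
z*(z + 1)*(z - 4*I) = z^3 + z^2 - 4*I*z^2 - 4*I*z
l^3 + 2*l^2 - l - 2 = (l - 1)*(l + 1)*(l + 2)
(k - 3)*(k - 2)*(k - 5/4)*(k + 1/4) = k^4 - 6*k^3 + 171*k^2/16 - 71*k/16 - 15/8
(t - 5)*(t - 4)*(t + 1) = t^3 - 8*t^2 + 11*t + 20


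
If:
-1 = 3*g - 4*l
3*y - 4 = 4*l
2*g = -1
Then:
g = -1/2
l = -1/8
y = 7/6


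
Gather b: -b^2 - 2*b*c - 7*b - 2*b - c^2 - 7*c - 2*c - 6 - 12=-b^2 + b*(-2*c - 9) - c^2 - 9*c - 18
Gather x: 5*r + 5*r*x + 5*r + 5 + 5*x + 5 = 10*r + x*(5*r + 5) + 10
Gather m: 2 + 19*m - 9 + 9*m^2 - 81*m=9*m^2 - 62*m - 7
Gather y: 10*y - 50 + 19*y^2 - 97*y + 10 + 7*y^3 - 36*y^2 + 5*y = 7*y^3 - 17*y^2 - 82*y - 40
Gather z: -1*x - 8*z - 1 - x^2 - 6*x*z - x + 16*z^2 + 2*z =-x^2 - 2*x + 16*z^2 + z*(-6*x - 6) - 1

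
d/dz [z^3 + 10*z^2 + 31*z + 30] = 3*z^2 + 20*z + 31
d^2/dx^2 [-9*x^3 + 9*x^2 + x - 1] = 18 - 54*x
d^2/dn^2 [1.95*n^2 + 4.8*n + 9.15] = 3.90000000000000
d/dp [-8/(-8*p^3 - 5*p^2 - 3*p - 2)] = 8*(-24*p^2 - 10*p - 3)/(8*p^3 + 5*p^2 + 3*p + 2)^2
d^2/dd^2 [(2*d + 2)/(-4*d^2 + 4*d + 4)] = (3*d*(-d^2 + d + 1) + (d + 1)*(2*d - 1)^2)/(-d^2 + d + 1)^3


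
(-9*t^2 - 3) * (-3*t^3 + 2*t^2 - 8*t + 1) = 27*t^5 - 18*t^4 + 81*t^3 - 15*t^2 + 24*t - 3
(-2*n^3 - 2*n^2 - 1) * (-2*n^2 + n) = 4*n^5 + 2*n^4 - 2*n^3 + 2*n^2 - n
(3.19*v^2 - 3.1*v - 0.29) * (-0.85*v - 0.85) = -2.7115*v^3 - 0.0765000000000002*v^2 + 2.8815*v + 0.2465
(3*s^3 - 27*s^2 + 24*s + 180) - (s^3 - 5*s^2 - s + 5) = 2*s^3 - 22*s^2 + 25*s + 175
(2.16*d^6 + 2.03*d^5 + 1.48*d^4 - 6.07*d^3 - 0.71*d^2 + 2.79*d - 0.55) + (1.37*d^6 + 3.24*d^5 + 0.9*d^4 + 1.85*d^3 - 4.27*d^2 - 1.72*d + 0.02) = 3.53*d^6 + 5.27*d^5 + 2.38*d^4 - 4.22*d^3 - 4.98*d^2 + 1.07*d - 0.53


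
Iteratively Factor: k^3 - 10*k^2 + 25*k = (k)*(k^2 - 10*k + 25) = k*(k - 5)*(k - 5)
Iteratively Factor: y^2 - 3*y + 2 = (y - 2)*(y - 1)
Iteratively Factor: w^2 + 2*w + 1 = (w + 1)*(w + 1)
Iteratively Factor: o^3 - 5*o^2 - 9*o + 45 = (o + 3)*(o^2 - 8*o + 15) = (o - 5)*(o + 3)*(o - 3)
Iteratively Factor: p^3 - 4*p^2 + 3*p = (p - 3)*(p^2 - p) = (p - 3)*(p - 1)*(p)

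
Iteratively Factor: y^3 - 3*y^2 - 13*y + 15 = (y - 1)*(y^2 - 2*y - 15) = (y - 5)*(y - 1)*(y + 3)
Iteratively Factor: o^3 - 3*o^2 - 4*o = (o)*(o^2 - 3*o - 4) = o*(o + 1)*(o - 4)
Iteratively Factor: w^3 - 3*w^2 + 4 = (w - 2)*(w^2 - w - 2) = (w - 2)*(w + 1)*(w - 2)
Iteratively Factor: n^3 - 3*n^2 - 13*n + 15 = (n + 3)*(n^2 - 6*n + 5) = (n - 5)*(n + 3)*(n - 1)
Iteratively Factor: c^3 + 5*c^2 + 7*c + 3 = (c + 1)*(c^2 + 4*c + 3) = (c + 1)^2*(c + 3)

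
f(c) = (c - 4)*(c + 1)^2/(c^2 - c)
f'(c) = (1 - 2*c)*(c - 4)*(c + 1)^2/(c^2 - c)^2 + (c - 4)*(2*c + 2)/(c^2 - c) + (c + 1)^2/(c^2 - c)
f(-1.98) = -0.97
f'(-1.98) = 1.33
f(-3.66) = -3.18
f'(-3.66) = 1.25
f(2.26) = -6.49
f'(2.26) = 7.78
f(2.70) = -3.88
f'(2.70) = 4.60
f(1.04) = -296.11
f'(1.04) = 7497.30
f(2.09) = -8.01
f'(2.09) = 10.18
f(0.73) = 49.65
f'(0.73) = 158.10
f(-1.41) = -0.27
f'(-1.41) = 1.05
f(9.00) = 6.94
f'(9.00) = 1.14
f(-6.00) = -5.95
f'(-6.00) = 1.13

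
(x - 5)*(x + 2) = x^2 - 3*x - 10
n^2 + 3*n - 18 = (n - 3)*(n + 6)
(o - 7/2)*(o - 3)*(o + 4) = o^3 - 5*o^2/2 - 31*o/2 + 42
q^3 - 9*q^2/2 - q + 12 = (q - 4)*(q - 2)*(q + 3/2)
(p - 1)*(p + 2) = p^2 + p - 2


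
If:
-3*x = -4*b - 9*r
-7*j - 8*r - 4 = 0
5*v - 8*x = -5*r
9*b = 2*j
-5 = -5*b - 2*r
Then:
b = -48/23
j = -216/23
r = 355/46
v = 5721/230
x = 937/46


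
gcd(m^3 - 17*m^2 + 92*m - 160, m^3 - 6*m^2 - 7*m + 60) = m^2 - 9*m + 20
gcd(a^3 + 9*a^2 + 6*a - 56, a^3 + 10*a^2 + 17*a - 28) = a^2 + 11*a + 28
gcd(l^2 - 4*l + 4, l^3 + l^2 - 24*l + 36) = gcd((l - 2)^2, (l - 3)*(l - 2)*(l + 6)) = l - 2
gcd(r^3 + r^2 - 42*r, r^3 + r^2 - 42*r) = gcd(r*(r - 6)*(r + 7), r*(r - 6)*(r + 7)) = r^3 + r^2 - 42*r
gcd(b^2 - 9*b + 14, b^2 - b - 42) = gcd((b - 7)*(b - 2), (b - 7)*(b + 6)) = b - 7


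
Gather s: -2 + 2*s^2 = 2*s^2 - 2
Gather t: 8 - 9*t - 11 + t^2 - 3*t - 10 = t^2 - 12*t - 13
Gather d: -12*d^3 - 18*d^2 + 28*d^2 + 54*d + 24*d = -12*d^3 + 10*d^2 + 78*d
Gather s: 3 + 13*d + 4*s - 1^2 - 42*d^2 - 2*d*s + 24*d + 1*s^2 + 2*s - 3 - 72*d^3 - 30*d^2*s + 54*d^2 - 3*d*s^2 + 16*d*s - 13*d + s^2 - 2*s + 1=-72*d^3 + 12*d^2 + 24*d + s^2*(2 - 3*d) + s*(-30*d^2 + 14*d + 4)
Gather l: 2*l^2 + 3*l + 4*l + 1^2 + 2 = 2*l^2 + 7*l + 3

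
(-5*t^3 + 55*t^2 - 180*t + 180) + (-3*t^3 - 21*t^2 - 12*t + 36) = -8*t^3 + 34*t^2 - 192*t + 216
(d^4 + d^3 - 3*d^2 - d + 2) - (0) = d^4 + d^3 - 3*d^2 - d + 2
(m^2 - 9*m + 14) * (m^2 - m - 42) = m^4 - 10*m^3 - 19*m^2 + 364*m - 588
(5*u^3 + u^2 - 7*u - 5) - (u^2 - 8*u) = 5*u^3 + u - 5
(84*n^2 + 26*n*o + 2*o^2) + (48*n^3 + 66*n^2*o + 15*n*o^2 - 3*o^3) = 48*n^3 + 66*n^2*o + 84*n^2 + 15*n*o^2 + 26*n*o - 3*o^3 + 2*o^2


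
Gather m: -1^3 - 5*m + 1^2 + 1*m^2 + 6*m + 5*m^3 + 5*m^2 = 5*m^3 + 6*m^2 + m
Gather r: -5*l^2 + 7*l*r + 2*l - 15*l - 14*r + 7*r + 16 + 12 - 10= -5*l^2 - 13*l + r*(7*l - 7) + 18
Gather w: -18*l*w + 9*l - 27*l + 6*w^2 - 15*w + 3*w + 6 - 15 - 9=-18*l + 6*w^2 + w*(-18*l - 12) - 18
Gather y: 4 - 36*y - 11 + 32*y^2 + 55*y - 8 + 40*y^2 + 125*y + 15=72*y^2 + 144*y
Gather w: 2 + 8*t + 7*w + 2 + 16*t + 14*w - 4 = 24*t + 21*w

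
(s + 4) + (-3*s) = 4 - 2*s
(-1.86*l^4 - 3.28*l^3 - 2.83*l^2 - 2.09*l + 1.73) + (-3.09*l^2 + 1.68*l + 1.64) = -1.86*l^4 - 3.28*l^3 - 5.92*l^2 - 0.41*l + 3.37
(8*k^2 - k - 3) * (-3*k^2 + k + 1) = -24*k^4 + 11*k^3 + 16*k^2 - 4*k - 3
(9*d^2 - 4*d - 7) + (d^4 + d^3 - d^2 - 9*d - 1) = d^4 + d^3 + 8*d^2 - 13*d - 8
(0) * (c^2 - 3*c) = 0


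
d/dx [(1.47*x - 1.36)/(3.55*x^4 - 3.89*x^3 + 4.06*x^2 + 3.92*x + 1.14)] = (-15.6555*x^4 + 30.7486*x^3 - 21.8394*x^2 + 11.0432*x + 7.007)/(12.6025*x^8 - 27.619*x^7 + 43.9581*x^6 - 3.7548*x^5 - 5.92000000000001*x^4 + 22.9612*x^3 + 24.6232*x^2 + 8.9376*x + 1.2996)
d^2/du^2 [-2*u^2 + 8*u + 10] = -4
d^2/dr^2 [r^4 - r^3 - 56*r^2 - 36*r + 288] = 12*r^2 - 6*r - 112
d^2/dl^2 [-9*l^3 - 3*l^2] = -54*l - 6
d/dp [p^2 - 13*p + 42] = 2*p - 13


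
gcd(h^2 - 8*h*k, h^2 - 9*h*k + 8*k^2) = h - 8*k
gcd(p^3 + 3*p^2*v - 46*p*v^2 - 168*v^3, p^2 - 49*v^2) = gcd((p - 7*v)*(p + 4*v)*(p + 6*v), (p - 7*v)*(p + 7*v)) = p - 7*v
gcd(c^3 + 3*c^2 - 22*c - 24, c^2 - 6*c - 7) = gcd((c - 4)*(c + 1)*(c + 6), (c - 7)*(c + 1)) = c + 1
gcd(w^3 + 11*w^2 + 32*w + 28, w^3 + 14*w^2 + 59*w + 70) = w^2 + 9*w + 14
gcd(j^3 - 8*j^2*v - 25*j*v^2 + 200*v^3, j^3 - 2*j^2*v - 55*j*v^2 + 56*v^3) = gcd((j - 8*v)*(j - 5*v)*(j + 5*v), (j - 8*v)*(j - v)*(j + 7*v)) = -j + 8*v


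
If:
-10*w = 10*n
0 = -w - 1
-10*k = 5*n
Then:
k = -1/2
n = 1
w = -1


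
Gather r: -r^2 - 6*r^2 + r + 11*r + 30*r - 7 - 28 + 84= -7*r^2 + 42*r + 49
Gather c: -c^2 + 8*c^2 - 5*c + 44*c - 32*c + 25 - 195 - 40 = 7*c^2 + 7*c - 210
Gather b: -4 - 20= -24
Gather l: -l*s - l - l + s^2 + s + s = l*(-s - 2) + s^2 + 2*s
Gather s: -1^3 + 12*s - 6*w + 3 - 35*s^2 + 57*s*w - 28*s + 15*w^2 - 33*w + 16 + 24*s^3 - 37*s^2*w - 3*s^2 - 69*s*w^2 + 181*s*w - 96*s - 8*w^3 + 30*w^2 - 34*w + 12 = 24*s^3 + s^2*(-37*w - 38) + s*(-69*w^2 + 238*w - 112) - 8*w^3 + 45*w^2 - 73*w + 30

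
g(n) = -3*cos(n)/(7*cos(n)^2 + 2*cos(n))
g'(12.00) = 0.18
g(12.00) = -0.38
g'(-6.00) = -0.08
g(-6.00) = -0.34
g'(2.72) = -0.45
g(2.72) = 0.68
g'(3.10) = -0.04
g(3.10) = 0.60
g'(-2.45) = 1.16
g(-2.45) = 0.88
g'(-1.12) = 0.74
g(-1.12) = -0.59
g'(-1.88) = 1181.83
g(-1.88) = 23.06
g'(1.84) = -1059.11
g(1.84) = -21.70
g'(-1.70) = 17.27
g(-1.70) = -2.73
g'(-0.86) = 0.37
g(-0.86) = -0.46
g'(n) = -3*(14*sin(n)*cos(n) + 2*sin(n))*cos(n)/(7*cos(n)^2 + 2*cos(n))^2 + 3*sin(n)/(7*cos(n)^2 + 2*cos(n)) = -21*sin(n)/(7*cos(n) + 2)^2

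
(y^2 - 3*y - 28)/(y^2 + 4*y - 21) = (y^2 - 3*y - 28)/(y^2 + 4*y - 21)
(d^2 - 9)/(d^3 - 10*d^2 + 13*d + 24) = (d + 3)/(d^2 - 7*d - 8)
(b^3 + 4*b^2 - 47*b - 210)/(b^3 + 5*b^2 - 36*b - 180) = (b - 7)/(b - 6)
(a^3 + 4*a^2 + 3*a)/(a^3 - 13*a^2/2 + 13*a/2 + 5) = 2*a*(a^2 + 4*a + 3)/(2*a^3 - 13*a^2 + 13*a + 10)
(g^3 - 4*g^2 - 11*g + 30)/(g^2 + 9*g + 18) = (g^2 - 7*g + 10)/(g + 6)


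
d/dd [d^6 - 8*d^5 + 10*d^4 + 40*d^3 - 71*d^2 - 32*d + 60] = 6*d^5 - 40*d^4 + 40*d^3 + 120*d^2 - 142*d - 32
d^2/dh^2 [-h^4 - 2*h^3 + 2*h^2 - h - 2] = -12*h^2 - 12*h + 4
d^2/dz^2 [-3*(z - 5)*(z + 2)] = -6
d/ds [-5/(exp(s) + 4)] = 5*exp(s)/(exp(s) + 4)^2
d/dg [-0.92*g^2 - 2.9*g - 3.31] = -1.84*g - 2.9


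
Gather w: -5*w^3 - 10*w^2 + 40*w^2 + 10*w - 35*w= -5*w^3 + 30*w^2 - 25*w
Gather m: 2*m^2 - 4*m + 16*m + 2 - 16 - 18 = 2*m^2 + 12*m - 32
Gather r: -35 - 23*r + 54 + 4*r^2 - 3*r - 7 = 4*r^2 - 26*r + 12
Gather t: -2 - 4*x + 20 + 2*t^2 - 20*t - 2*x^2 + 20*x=2*t^2 - 20*t - 2*x^2 + 16*x + 18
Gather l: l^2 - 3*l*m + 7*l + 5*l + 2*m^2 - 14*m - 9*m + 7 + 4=l^2 + l*(12 - 3*m) + 2*m^2 - 23*m + 11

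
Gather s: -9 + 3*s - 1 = 3*s - 10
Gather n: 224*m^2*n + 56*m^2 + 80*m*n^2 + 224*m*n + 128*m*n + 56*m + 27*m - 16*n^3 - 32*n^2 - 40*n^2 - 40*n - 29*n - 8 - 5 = 56*m^2 + 83*m - 16*n^3 + n^2*(80*m - 72) + n*(224*m^2 + 352*m - 69) - 13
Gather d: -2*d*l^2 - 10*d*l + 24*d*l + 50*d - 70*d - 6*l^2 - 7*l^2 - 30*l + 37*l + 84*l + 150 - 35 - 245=d*(-2*l^2 + 14*l - 20) - 13*l^2 + 91*l - 130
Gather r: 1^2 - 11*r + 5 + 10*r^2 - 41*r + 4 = 10*r^2 - 52*r + 10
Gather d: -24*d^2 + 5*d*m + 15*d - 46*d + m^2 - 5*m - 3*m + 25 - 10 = -24*d^2 + d*(5*m - 31) + m^2 - 8*m + 15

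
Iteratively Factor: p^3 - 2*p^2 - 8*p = (p)*(p^2 - 2*p - 8) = p*(p + 2)*(p - 4)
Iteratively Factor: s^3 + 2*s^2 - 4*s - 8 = (s + 2)*(s^2 - 4) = (s - 2)*(s + 2)*(s + 2)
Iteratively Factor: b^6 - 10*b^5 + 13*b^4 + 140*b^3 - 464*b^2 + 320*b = (b - 1)*(b^5 - 9*b^4 + 4*b^3 + 144*b^2 - 320*b) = (b - 5)*(b - 1)*(b^4 - 4*b^3 - 16*b^2 + 64*b) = (b - 5)*(b - 4)*(b - 1)*(b^3 - 16*b) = (b - 5)*(b - 4)^2*(b - 1)*(b^2 + 4*b) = (b - 5)*(b - 4)^2*(b - 1)*(b + 4)*(b)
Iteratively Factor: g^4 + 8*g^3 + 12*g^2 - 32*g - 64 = (g + 4)*(g^3 + 4*g^2 - 4*g - 16) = (g + 2)*(g + 4)*(g^2 + 2*g - 8) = (g - 2)*(g + 2)*(g + 4)*(g + 4)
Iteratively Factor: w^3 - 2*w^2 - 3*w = (w)*(w^2 - 2*w - 3) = w*(w - 3)*(w + 1)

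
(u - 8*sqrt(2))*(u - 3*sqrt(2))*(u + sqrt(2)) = u^3 - 10*sqrt(2)*u^2 + 26*u + 48*sqrt(2)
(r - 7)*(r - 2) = r^2 - 9*r + 14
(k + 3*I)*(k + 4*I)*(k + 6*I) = k^3 + 13*I*k^2 - 54*k - 72*I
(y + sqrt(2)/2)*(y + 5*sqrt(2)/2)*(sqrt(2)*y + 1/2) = sqrt(2)*y^3 + 13*y^2/2 + 4*sqrt(2)*y + 5/4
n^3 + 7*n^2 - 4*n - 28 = (n - 2)*(n + 2)*(n + 7)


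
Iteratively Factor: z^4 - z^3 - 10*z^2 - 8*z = (z + 1)*(z^3 - 2*z^2 - 8*z) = z*(z + 1)*(z^2 - 2*z - 8) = z*(z - 4)*(z + 1)*(z + 2)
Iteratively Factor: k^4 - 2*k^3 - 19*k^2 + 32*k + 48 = (k + 4)*(k^3 - 6*k^2 + 5*k + 12) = (k + 1)*(k + 4)*(k^2 - 7*k + 12) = (k - 4)*(k + 1)*(k + 4)*(k - 3)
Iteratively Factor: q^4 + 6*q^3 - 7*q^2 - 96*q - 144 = (q + 3)*(q^3 + 3*q^2 - 16*q - 48) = (q + 3)*(q + 4)*(q^2 - q - 12) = (q - 4)*(q + 3)*(q + 4)*(q + 3)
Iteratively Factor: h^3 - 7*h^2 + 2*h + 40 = (h + 2)*(h^2 - 9*h + 20) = (h - 5)*(h + 2)*(h - 4)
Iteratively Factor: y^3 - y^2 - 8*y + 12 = (y + 3)*(y^2 - 4*y + 4) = (y - 2)*(y + 3)*(y - 2)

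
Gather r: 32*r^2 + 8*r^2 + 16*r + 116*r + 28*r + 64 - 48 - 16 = 40*r^2 + 160*r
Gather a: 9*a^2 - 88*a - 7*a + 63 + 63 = 9*a^2 - 95*a + 126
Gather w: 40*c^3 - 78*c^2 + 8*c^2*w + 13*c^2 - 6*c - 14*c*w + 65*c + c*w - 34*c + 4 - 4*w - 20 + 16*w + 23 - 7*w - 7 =40*c^3 - 65*c^2 + 25*c + w*(8*c^2 - 13*c + 5)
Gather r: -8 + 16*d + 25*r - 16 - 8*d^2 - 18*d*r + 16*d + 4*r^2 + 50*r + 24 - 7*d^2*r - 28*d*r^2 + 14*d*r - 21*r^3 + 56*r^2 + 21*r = -8*d^2 + 32*d - 21*r^3 + r^2*(60 - 28*d) + r*(-7*d^2 - 4*d + 96)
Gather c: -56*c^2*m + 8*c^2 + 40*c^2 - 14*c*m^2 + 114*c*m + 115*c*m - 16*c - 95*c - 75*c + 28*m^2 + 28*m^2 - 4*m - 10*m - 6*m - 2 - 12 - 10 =c^2*(48 - 56*m) + c*(-14*m^2 + 229*m - 186) + 56*m^2 - 20*m - 24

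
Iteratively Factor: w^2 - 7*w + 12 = (w - 3)*(w - 4)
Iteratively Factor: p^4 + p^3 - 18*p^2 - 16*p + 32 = (p + 2)*(p^3 - p^2 - 16*p + 16) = (p - 1)*(p + 2)*(p^2 - 16) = (p - 1)*(p + 2)*(p + 4)*(p - 4)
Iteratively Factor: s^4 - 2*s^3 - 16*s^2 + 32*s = (s - 4)*(s^3 + 2*s^2 - 8*s) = s*(s - 4)*(s^2 + 2*s - 8) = s*(s - 4)*(s - 2)*(s + 4)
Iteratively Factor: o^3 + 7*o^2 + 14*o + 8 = (o + 4)*(o^2 + 3*o + 2) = (o + 2)*(o + 4)*(o + 1)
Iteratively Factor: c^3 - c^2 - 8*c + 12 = (c - 2)*(c^2 + c - 6) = (c - 2)^2*(c + 3)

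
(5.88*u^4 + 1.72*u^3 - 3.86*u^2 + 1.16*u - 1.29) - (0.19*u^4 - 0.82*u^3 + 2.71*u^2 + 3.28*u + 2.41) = 5.69*u^4 + 2.54*u^3 - 6.57*u^2 - 2.12*u - 3.7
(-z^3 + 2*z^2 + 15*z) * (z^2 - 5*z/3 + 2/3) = -z^5 + 11*z^4/3 + 11*z^3 - 71*z^2/3 + 10*z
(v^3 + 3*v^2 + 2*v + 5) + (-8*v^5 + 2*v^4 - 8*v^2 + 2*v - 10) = -8*v^5 + 2*v^4 + v^3 - 5*v^2 + 4*v - 5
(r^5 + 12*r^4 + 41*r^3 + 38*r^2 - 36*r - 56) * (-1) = -r^5 - 12*r^4 - 41*r^3 - 38*r^2 + 36*r + 56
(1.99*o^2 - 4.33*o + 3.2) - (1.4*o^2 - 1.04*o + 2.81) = 0.59*o^2 - 3.29*o + 0.39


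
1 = 1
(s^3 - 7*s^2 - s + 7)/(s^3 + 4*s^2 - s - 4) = (s - 7)/(s + 4)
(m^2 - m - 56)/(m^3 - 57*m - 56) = 1/(m + 1)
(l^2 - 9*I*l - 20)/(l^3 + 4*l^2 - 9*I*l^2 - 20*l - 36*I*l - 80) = 1/(l + 4)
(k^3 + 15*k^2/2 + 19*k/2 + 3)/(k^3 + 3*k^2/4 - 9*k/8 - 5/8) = 4*(k^2 + 7*k + 6)/(4*k^2 + k - 5)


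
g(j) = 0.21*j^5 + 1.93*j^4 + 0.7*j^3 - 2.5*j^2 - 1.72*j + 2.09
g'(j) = 1.05*j^4 + 7.72*j^3 + 2.1*j^2 - 5.0*j - 1.72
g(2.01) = 32.61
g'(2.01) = 76.54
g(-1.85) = 10.34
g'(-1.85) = -21.86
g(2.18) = 47.64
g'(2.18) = 101.06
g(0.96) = 0.56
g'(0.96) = 3.14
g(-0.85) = 2.23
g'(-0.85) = -0.15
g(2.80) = 147.81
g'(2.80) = 234.75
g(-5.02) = 415.35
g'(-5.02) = -233.51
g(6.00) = 4187.21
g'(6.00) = 3072.20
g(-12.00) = -13781.11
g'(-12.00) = 8793.32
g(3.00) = 200.69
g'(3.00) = 295.67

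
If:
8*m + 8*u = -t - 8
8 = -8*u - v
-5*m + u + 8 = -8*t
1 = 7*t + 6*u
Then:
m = -791/78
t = -112/13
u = 797/78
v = -3500/39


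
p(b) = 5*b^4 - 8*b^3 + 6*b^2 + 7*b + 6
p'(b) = 20*b^3 - 24*b^2 + 12*b + 7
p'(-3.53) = -1214.16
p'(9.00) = 12751.00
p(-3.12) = 759.33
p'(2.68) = 251.76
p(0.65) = 11.78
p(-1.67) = 87.19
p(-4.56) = 3019.26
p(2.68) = 171.80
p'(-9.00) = -16625.00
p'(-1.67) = -173.12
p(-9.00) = 39066.00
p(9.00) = 27528.00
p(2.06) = 65.99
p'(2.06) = 104.71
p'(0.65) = 10.15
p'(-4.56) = -2443.14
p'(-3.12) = -871.49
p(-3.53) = 1184.32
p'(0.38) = 9.19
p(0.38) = 9.19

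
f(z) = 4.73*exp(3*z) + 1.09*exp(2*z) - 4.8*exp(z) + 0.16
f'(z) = 14.19*exp(3*z) + 2.18*exp(2*z) - 4.8*exp(z)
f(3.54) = 194802.36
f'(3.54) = 583442.61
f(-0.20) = -0.44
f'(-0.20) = 5.32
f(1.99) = 1875.20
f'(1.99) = 5637.02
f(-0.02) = 0.96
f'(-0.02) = 10.75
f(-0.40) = -1.14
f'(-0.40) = 2.04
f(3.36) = 113627.84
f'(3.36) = 340256.02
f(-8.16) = 0.16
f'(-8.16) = -0.00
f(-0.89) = -1.30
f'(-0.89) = -0.62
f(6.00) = 310747120.44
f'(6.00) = 932067831.05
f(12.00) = 20392154090216800.00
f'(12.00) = 61176433399069600.00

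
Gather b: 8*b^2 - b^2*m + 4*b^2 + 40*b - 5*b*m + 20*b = b^2*(12 - m) + b*(60 - 5*m)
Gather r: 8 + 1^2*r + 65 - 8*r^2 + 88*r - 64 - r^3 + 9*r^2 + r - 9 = -r^3 + r^2 + 90*r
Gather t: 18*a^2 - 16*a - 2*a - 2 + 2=18*a^2 - 18*a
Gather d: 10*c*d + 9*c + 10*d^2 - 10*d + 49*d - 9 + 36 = 9*c + 10*d^2 + d*(10*c + 39) + 27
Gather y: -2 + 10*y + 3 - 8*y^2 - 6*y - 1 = -8*y^2 + 4*y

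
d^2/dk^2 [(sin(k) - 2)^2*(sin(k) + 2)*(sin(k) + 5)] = -16*sin(k)^4 - 27*sin(k)^3 + 68*sin(k)^2 + 30*sin(k) - 28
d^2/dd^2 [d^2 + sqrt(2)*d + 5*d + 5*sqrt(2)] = 2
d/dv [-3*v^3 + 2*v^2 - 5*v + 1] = -9*v^2 + 4*v - 5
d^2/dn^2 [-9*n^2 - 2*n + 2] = -18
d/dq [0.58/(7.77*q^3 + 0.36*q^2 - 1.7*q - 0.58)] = (-13.5198*q^2 - 0.4176*q + 0.986)/(7.77*q^3 + 0.36*q^2 - 1.7*q - 0.58)^2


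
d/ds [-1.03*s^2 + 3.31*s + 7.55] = 3.31 - 2.06*s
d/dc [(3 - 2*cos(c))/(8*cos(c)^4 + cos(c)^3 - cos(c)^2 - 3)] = (-12*(1 - cos(2*c))^2 + 63*cos(c) - 85*cos(2*c)/2 + 23*cos(3*c) - 1/2)*sin(c)/(8*cos(c)^4 + cos(c)^3 - cos(c)^2 - 3)^2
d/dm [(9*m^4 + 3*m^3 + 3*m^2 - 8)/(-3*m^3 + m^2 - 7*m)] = (-27*m^6 + 18*m^5 - 177*m^4 - 42*m^3 - 93*m^2 + 16*m - 56)/(m^2*(9*m^4 - 6*m^3 + 43*m^2 - 14*m + 49))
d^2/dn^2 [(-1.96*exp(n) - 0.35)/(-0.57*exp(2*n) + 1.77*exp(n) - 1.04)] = (0.636804*exp(4*n) + 2.432304*exp(3*n) - 8.030673*exp(2*n) + 3.874563*exp(n) + 2.764216)*exp(n)/(0.185193*exp(6*n) - 1.725219*exp(5*n) + 6.370947*exp(4*n) - 11.840769*exp(3*n) + 11.624184*exp(2*n) - 5.743296*exp(n) + 1.124864)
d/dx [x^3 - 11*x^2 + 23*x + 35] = 3*x^2 - 22*x + 23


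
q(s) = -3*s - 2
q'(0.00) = -3.00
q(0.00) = -2.00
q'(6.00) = -3.00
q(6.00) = -20.00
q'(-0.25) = -3.00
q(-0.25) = -1.25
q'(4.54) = -3.00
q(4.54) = -15.62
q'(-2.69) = -3.00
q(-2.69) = 6.07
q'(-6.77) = -3.00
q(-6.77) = 18.31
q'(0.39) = -3.00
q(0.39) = -3.17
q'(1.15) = -3.00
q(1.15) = -5.45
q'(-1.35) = -3.00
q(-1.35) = 2.05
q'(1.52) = -3.00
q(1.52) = -6.56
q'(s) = -3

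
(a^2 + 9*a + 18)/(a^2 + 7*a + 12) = (a + 6)/(a + 4)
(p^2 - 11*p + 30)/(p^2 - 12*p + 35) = (p - 6)/(p - 7)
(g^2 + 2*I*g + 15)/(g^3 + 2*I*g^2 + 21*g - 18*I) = (g + 5*I)/(g^2 + 5*I*g + 6)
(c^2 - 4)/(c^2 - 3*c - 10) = (c - 2)/(c - 5)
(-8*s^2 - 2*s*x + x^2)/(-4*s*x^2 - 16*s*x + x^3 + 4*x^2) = (2*s + x)/(x*(x + 4))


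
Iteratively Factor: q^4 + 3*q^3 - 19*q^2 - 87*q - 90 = (q + 2)*(q^3 + q^2 - 21*q - 45) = (q - 5)*(q + 2)*(q^2 + 6*q + 9) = (q - 5)*(q + 2)*(q + 3)*(q + 3)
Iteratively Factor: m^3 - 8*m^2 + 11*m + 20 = (m - 4)*(m^2 - 4*m - 5) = (m - 4)*(m + 1)*(m - 5)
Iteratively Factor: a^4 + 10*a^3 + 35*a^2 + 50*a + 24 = (a + 3)*(a^3 + 7*a^2 + 14*a + 8) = (a + 2)*(a + 3)*(a^2 + 5*a + 4) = (a + 1)*(a + 2)*(a + 3)*(a + 4)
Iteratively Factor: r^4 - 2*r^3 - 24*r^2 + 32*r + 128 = (r + 2)*(r^3 - 4*r^2 - 16*r + 64) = (r + 2)*(r + 4)*(r^2 - 8*r + 16) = (r - 4)*(r + 2)*(r + 4)*(r - 4)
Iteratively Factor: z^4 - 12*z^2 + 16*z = (z + 4)*(z^3 - 4*z^2 + 4*z) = z*(z + 4)*(z^2 - 4*z + 4) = z*(z - 2)*(z + 4)*(z - 2)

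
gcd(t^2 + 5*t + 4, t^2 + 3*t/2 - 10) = t + 4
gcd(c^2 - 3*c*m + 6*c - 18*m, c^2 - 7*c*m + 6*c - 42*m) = c + 6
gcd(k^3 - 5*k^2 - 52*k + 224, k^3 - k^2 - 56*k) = k^2 - k - 56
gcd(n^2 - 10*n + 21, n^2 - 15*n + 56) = n - 7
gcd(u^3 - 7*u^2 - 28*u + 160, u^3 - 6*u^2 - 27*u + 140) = u^2 + u - 20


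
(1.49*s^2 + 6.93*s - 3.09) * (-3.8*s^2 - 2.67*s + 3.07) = -5.662*s^4 - 30.3123*s^3 - 2.1868*s^2 + 29.5254*s - 9.4863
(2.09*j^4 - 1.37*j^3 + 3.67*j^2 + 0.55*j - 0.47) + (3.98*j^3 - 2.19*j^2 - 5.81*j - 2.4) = 2.09*j^4 + 2.61*j^3 + 1.48*j^2 - 5.26*j - 2.87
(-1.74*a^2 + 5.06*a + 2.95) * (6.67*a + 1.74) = -11.6058*a^3 + 30.7226*a^2 + 28.4809*a + 5.133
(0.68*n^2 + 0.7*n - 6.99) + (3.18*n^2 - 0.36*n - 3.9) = 3.86*n^2 + 0.34*n - 10.89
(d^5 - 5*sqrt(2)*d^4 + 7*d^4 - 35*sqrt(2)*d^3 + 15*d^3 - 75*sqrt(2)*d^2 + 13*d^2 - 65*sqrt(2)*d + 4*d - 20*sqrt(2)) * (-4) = -4*d^5 - 28*d^4 + 20*sqrt(2)*d^4 - 60*d^3 + 140*sqrt(2)*d^3 - 52*d^2 + 300*sqrt(2)*d^2 - 16*d + 260*sqrt(2)*d + 80*sqrt(2)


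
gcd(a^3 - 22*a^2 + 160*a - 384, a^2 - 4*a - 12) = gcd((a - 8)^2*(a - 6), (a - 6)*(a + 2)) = a - 6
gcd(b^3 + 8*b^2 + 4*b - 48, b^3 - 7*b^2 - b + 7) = 1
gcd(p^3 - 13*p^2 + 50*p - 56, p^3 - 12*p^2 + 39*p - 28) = p^2 - 11*p + 28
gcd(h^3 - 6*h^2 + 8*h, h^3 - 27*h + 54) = 1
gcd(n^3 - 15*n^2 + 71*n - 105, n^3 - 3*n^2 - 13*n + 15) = n - 5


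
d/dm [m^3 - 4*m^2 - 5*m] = 3*m^2 - 8*m - 5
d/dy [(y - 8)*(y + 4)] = 2*y - 4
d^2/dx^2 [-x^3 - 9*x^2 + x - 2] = -6*x - 18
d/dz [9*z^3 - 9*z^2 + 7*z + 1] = 27*z^2 - 18*z + 7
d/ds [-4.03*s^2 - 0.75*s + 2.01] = -8.06*s - 0.75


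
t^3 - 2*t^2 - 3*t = t*(t - 3)*(t + 1)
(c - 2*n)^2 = c^2 - 4*c*n + 4*n^2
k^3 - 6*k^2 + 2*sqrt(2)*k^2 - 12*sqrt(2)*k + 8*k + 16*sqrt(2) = (k - 4)*(k - 2)*(k + 2*sqrt(2))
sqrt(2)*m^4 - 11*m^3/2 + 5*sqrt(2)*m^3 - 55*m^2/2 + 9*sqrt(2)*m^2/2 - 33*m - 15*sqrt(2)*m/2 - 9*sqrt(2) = (m + 2)*(m + 3)*(m - 3*sqrt(2))*(sqrt(2)*m + 1/2)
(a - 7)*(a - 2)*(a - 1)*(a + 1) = a^4 - 9*a^3 + 13*a^2 + 9*a - 14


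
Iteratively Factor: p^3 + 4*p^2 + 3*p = (p + 1)*(p^2 + 3*p) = (p + 1)*(p + 3)*(p)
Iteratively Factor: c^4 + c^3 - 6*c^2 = (c - 2)*(c^3 + 3*c^2) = c*(c - 2)*(c^2 + 3*c) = c^2*(c - 2)*(c + 3)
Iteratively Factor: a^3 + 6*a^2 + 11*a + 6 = (a + 3)*(a^2 + 3*a + 2) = (a + 2)*(a + 3)*(a + 1)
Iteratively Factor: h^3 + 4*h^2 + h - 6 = (h + 3)*(h^2 + h - 2) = (h + 2)*(h + 3)*(h - 1)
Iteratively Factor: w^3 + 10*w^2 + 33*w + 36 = (w + 4)*(w^2 + 6*w + 9) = (w + 3)*(w + 4)*(w + 3)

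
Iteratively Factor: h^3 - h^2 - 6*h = (h + 2)*(h^2 - 3*h) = h*(h + 2)*(h - 3)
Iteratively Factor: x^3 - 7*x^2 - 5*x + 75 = (x - 5)*(x^2 - 2*x - 15) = (x - 5)^2*(x + 3)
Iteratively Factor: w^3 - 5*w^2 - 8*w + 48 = (w - 4)*(w^2 - w - 12) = (w - 4)*(w + 3)*(w - 4)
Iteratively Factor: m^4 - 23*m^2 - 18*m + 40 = (m + 4)*(m^3 - 4*m^2 - 7*m + 10) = (m + 2)*(m + 4)*(m^2 - 6*m + 5) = (m - 5)*(m + 2)*(m + 4)*(m - 1)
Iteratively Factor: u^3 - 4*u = (u + 2)*(u^2 - 2*u) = (u - 2)*(u + 2)*(u)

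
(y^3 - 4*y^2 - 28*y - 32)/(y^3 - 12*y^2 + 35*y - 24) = (y^2 + 4*y + 4)/(y^2 - 4*y + 3)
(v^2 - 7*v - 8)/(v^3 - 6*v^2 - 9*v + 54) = (v^2 - 7*v - 8)/(v^3 - 6*v^2 - 9*v + 54)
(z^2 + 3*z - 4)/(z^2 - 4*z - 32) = (z - 1)/(z - 8)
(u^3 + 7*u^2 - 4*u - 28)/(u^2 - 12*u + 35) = (u^3 + 7*u^2 - 4*u - 28)/(u^2 - 12*u + 35)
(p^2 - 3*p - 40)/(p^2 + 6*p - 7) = (p^2 - 3*p - 40)/(p^2 + 6*p - 7)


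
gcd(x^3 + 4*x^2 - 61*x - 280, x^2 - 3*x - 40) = x^2 - 3*x - 40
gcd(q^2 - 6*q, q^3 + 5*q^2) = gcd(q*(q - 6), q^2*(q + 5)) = q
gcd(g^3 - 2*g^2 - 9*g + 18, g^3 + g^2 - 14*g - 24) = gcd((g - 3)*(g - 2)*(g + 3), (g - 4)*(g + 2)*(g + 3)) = g + 3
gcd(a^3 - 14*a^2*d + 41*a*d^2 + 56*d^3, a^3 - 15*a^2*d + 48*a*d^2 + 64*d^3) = a^2 - 7*a*d - 8*d^2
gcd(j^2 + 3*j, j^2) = j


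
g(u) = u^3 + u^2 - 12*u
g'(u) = 3*u^2 + 2*u - 12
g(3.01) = 0.21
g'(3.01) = 21.20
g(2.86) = -2.75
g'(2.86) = 18.26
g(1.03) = -10.21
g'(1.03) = -6.76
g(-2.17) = 20.53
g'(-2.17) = -2.21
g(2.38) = -9.41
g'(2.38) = 9.75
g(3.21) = 4.86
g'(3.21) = 25.33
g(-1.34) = 15.47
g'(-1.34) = -9.29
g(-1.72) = 18.51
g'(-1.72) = -6.56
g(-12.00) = -1440.00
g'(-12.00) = 396.00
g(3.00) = 0.00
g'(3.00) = 21.00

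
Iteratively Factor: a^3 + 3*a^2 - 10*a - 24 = (a + 4)*(a^2 - a - 6) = (a + 2)*(a + 4)*(a - 3)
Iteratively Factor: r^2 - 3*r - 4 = (r + 1)*(r - 4)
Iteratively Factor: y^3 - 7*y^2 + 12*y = (y - 4)*(y^2 - 3*y) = y*(y - 4)*(y - 3)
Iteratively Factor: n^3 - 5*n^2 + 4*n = (n - 1)*(n^2 - 4*n) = n*(n - 1)*(n - 4)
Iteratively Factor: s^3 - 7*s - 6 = (s - 3)*(s^2 + 3*s + 2) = (s - 3)*(s + 1)*(s + 2)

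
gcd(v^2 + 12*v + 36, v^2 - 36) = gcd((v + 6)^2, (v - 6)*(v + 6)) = v + 6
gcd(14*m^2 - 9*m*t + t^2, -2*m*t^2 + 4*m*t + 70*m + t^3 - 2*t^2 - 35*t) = -2*m + t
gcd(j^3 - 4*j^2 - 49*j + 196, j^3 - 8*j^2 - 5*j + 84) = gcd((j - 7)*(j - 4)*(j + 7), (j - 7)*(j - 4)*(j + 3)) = j^2 - 11*j + 28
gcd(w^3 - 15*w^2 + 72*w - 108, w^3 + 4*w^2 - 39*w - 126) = w - 6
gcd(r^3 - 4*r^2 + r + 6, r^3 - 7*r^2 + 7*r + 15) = r^2 - 2*r - 3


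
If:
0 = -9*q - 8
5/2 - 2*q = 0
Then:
No Solution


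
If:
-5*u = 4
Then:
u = -4/5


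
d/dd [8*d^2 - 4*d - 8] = 16*d - 4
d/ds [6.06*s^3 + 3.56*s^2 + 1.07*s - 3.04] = 18.18*s^2 + 7.12*s + 1.07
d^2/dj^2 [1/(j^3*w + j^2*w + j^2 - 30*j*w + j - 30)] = 2*(-(3*j*w + w + 1)*(j^3*w + j^2*w + j^2 - 30*j*w + j - 30) + (3*j^2*w + 2*j*w + 2*j - 30*w + 1)^2)/(j^3*w + j^2*w + j^2 - 30*j*w + j - 30)^3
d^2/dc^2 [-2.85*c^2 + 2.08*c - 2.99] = -5.70000000000000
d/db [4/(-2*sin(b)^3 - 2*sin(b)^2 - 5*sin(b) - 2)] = 4*(6*sin(b)^2 + 4*sin(b) + 5)*cos(b)/(2*sin(b)^3 + 2*sin(b)^2 + 5*sin(b) + 2)^2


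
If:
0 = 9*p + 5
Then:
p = -5/9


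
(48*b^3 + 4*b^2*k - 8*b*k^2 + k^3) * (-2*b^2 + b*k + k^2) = -96*b^5 + 40*b^4*k + 68*b^3*k^2 - 6*b^2*k^3 - 7*b*k^4 + k^5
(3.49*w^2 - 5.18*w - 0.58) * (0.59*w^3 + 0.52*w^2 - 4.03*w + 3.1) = 2.0591*w^5 - 1.2414*w^4 - 17.1005*w^3 + 31.3928*w^2 - 13.7206*w - 1.798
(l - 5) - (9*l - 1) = -8*l - 4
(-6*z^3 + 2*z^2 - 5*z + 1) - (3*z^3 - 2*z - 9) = -9*z^3 + 2*z^2 - 3*z + 10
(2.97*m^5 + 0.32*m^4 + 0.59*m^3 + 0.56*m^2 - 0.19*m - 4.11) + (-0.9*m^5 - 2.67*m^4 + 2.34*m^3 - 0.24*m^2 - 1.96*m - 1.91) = 2.07*m^5 - 2.35*m^4 + 2.93*m^3 + 0.32*m^2 - 2.15*m - 6.02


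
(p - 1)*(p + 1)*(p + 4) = p^3 + 4*p^2 - p - 4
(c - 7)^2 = c^2 - 14*c + 49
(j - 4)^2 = j^2 - 8*j + 16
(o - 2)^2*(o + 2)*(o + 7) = o^4 + 5*o^3 - 18*o^2 - 20*o + 56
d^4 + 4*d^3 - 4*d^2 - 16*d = d*(d - 2)*(d + 2)*(d + 4)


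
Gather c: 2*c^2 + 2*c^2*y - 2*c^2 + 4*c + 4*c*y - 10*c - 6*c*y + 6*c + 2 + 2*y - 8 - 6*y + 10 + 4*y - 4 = 2*c^2*y - 2*c*y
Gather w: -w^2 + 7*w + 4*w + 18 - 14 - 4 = -w^2 + 11*w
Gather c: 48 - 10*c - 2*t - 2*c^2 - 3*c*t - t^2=-2*c^2 + c*(-3*t - 10) - t^2 - 2*t + 48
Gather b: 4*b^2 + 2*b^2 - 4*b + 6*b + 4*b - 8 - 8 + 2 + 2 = 6*b^2 + 6*b - 12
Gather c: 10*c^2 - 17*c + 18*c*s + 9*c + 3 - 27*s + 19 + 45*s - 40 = 10*c^2 + c*(18*s - 8) + 18*s - 18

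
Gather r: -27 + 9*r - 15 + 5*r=14*r - 42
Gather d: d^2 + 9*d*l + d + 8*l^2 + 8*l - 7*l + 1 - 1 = d^2 + d*(9*l + 1) + 8*l^2 + l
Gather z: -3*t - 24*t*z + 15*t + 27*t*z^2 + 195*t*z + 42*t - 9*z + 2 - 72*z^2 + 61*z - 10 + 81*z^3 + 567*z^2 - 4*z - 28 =54*t + 81*z^3 + z^2*(27*t + 495) + z*(171*t + 48) - 36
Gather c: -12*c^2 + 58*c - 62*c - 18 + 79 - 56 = -12*c^2 - 4*c + 5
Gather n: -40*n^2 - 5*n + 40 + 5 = -40*n^2 - 5*n + 45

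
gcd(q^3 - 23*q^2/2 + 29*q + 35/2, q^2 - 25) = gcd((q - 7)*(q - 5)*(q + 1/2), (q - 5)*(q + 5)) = q - 5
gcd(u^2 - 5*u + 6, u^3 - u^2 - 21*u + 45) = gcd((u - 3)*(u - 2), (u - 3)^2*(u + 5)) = u - 3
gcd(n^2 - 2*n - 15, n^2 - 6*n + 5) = n - 5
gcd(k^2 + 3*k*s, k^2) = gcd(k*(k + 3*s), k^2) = k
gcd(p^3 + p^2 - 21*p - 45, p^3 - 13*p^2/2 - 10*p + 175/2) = p - 5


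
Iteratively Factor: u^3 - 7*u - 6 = (u - 3)*(u^2 + 3*u + 2) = (u - 3)*(u + 2)*(u + 1)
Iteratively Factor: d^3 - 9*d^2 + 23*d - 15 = (d - 3)*(d^2 - 6*d + 5) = (d - 3)*(d - 1)*(d - 5)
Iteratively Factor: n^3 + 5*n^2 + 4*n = (n + 4)*(n^2 + n) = n*(n + 4)*(n + 1)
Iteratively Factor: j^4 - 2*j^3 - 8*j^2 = (j)*(j^3 - 2*j^2 - 8*j) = j*(j + 2)*(j^2 - 4*j) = j*(j - 4)*(j + 2)*(j)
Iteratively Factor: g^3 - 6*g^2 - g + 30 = (g + 2)*(g^2 - 8*g + 15) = (g - 5)*(g + 2)*(g - 3)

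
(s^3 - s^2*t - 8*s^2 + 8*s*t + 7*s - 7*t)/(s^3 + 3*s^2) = (s^3 - s^2*t - 8*s^2 + 8*s*t + 7*s - 7*t)/(s^2*(s + 3))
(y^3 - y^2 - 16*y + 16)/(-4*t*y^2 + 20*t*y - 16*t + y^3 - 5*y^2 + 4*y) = (y + 4)/(-4*t + y)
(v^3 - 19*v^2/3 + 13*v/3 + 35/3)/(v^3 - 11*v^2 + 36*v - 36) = (3*v^3 - 19*v^2 + 13*v + 35)/(3*(v^3 - 11*v^2 + 36*v - 36))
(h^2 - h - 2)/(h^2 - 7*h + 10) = (h + 1)/(h - 5)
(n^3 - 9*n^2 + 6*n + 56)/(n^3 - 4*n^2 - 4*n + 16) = (n - 7)/(n - 2)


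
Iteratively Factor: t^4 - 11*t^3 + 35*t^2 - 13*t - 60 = (t - 5)*(t^3 - 6*t^2 + 5*t + 12) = (t - 5)*(t - 4)*(t^2 - 2*t - 3) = (t - 5)*(t - 4)*(t - 3)*(t + 1)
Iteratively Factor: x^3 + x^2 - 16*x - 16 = (x + 4)*(x^2 - 3*x - 4) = (x - 4)*(x + 4)*(x + 1)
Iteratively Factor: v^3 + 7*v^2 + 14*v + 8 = (v + 1)*(v^2 + 6*v + 8) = (v + 1)*(v + 4)*(v + 2)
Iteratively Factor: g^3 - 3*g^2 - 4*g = (g - 4)*(g^2 + g) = (g - 4)*(g + 1)*(g)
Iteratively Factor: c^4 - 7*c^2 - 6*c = (c + 1)*(c^3 - c^2 - 6*c) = (c - 3)*(c + 1)*(c^2 + 2*c) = c*(c - 3)*(c + 1)*(c + 2)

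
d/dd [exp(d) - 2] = exp(d)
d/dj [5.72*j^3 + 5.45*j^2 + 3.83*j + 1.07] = 17.16*j^2 + 10.9*j + 3.83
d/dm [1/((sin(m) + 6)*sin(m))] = -2*(sin(m) + 3)*cos(m)/((sin(m) + 6)^2*sin(m)^2)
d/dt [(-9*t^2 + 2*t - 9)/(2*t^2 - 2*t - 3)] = 2*(7*t^2 + 45*t - 12)/(4*t^4 - 8*t^3 - 8*t^2 + 12*t + 9)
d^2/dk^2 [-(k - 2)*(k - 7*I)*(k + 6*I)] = -6*k + 4 + 2*I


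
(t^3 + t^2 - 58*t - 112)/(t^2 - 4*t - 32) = (t^2 + 9*t + 14)/(t + 4)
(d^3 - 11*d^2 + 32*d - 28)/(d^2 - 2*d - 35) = (d^2 - 4*d + 4)/(d + 5)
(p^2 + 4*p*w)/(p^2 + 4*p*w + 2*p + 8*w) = p/(p + 2)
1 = 1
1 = 1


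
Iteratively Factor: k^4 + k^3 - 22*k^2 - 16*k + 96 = (k + 3)*(k^3 - 2*k^2 - 16*k + 32) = (k + 3)*(k + 4)*(k^2 - 6*k + 8) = (k - 4)*(k + 3)*(k + 4)*(k - 2)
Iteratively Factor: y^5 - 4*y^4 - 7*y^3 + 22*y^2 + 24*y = (y - 4)*(y^4 - 7*y^2 - 6*y) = y*(y - 4)*(y^3 - 7*y - 6) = y*(y - 4)*(y - 3)*(y^2 + 3*y + 2) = y*(y - 4)*(y - 3)*(y + 2)*(y + 1)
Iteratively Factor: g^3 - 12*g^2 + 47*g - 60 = (g - 5)*(g^2 - 7*g + 12) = (g - 5)*(g - 4)*(g - 3)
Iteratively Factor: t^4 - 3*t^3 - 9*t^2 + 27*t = (t + 3)*(t^3 - 6*t^2 + 9*t) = (t - 3)*(t + 3)*(t^2 - 3*t) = t*(t - 3)*(t + 3)*(t - 3)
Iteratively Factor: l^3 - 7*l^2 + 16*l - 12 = (l - 2)*(l^2 - 5*l + 6) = (l - 2)^2*(l - 3)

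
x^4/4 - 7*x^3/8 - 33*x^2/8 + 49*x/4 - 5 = (x/4 + 1)*(x - 5)*(x - 2)*(x - 1/2)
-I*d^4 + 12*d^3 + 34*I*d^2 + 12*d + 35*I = (d - I)*(d + 5*I)*(d + 7*I)*(-I*d + 1)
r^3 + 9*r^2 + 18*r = r*(r + 3)*(r + 6)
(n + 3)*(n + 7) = n^2 + 10*n + 21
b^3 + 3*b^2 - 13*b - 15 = (b - 3)*(b + 1)*(b + 5)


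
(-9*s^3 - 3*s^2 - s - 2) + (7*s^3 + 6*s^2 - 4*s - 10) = -2*s^3 + 3*s^2 - 5*s - 12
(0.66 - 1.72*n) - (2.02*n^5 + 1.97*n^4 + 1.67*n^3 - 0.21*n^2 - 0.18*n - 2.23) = -2.02*n^5 - 1.97*n^4 - 1.67*n^3 + 0.21*n^2 - 1.54*n + 2.89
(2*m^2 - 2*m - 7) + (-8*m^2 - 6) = -6*m^2 - 2*m - 13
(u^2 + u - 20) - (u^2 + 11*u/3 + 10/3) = -8*u/3 - 70/3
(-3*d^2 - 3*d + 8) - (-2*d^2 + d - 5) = -d^2 - 4*d + 13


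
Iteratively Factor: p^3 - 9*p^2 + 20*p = (p)*(p^2 - 9*p + 20) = p*(p - 4)*(p - 5)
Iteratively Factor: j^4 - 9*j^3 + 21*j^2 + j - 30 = (j + 1)*(j^3 - 10*j^2 + 31*j - 30) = (j - 3)*(j + 1)*(j^2 - 7*j + 10) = (j - 3)*(j - 2)*(j + 1)*(j - 5)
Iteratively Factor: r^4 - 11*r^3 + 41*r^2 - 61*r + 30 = (r - 1)*(r^3 - 10*r^2 + 31*r - 30) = (r - 5)*(r - 1)*(r^2 - 5*r + 6) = (r - 5)*(r - 3)*(r - 1)*(r - 2)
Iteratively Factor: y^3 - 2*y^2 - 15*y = (y + 3)*(y^2 - 5*y) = (y - 5)*(y + 3)*(y)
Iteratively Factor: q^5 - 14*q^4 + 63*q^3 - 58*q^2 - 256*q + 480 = (q - 3)*(q^4 - 11*q^3 + 30*q^2 + 32*q - 160) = (q - 5)*(q - 3)*(q^3 - 6*q^2 + 32) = (q - 5)*(q - 3)*(q + 2)*(q^2 - 8*q + 16) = (q - 5)*(q - 4)*(q - 3)*(q + 2)*(q - 4)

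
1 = 1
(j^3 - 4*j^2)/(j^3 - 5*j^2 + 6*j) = j*(j - 4)/(j^2 - 5*j + 6)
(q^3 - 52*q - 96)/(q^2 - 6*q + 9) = (q^3 - 52*q - 96)/(q^2 - 6*q + 9)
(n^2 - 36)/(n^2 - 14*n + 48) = (n + 6)/(n - 8)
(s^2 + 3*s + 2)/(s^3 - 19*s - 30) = (s + 1)/(s^2 - 2*s - 15)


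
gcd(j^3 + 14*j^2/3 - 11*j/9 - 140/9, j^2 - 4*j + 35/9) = j - 5/3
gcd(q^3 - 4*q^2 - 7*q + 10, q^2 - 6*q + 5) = q^2 - 6*q + 5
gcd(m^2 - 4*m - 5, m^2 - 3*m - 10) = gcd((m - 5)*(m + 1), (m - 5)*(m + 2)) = m - 5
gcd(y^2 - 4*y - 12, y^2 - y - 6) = y + 2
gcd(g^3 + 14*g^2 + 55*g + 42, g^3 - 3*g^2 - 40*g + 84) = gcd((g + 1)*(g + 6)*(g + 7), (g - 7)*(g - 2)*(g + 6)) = g + 6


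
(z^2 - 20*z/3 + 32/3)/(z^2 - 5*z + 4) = (z - 8/3)/(z - 1)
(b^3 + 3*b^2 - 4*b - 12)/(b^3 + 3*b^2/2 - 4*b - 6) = 2*(b + 3)/(2*b + 3)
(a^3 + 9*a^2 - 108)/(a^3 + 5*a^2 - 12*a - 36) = (a + 6)/(a + 2)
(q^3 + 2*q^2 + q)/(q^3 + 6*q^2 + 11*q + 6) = q*(q + 1)/(q^2 + 5*q + 6)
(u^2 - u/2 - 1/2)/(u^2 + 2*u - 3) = (u + 1/2)/(u + 3)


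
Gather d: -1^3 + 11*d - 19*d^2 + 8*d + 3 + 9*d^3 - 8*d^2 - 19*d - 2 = 9*d^3 - 27*d^2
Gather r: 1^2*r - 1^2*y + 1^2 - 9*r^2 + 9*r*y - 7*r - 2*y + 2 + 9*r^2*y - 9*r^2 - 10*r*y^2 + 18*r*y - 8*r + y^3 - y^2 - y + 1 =r^2*(9*y - 18) + r*(-10*y^2 + 27*y - 14) + y^3 - y^2 - 4*y + 4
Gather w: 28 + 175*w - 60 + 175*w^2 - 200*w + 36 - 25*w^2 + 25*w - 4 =150*w^2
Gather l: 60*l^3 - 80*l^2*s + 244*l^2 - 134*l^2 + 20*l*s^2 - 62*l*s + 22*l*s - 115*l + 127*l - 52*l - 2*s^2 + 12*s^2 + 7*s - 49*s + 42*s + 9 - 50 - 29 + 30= 60*l^3 + l^2*(110 - 80*s) + l*(20*s^2 - 40*s - 40) + 10*s^2 - 40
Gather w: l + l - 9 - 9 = 2*l - 18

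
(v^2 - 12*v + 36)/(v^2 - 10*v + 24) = (v - 6)/(v - 4)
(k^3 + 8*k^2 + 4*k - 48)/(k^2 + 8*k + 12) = (k^2 + 2*k - 8)/(k + 2)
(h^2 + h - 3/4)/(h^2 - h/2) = (h + 3/2)/h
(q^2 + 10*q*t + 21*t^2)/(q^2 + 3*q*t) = (q + 7*t)/q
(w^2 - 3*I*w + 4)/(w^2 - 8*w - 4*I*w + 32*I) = (w + I)/(w - 8)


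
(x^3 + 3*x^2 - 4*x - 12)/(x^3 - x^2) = (x^3 + 3*x^2 - 4*x - 12)/(x^2*(x - 1))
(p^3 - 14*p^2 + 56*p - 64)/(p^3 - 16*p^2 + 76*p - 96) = (p - 4)/(p - 6)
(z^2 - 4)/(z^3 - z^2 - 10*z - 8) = (z - 2)/(z^2 - 3*z - 4)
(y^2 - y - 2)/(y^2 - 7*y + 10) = (y + 1)/(y - 5)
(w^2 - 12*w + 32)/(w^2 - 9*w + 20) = (w - 8)/(w - 5)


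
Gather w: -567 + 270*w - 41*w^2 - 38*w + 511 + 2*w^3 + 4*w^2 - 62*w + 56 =2*w^3 - 37*w^2 + 170*w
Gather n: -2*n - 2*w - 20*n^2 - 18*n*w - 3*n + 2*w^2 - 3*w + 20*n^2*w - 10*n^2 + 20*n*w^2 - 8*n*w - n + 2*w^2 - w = n^2*(20*w - 30) + n*(20*w^2 - 26*w - 6) + 4*w^2 - 6*w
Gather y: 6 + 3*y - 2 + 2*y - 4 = 5*y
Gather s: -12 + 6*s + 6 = 6*s - 6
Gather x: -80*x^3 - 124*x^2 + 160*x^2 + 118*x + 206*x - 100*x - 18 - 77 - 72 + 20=-80*x^3 + 36*x^2 + 224*x - 147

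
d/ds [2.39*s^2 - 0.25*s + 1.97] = 4.78*s - 0.25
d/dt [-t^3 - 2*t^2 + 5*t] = -3*t^2 - 4*t + 5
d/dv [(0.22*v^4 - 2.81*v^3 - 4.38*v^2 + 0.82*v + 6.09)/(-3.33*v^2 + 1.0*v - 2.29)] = (-1.4652*v^5 + 10.0173*v^4 - 7.6352*v^3 + 17.6553*v^2 + 60.6198*v - 7.9678)/(11.0889*v^4 - 6.66*v^3 + 16.2514*v^2 - 4.58*v + 5.2441)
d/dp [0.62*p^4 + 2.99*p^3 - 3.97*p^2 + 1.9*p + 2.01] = 2.48*p^3 + 8.97*p^2 - 7.94*p + 1.9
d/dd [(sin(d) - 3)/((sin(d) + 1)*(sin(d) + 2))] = (6*sin(d) + cos(d)^2 + 10)*cos(d)/((sin(d) + 1)^2*(sin(d) + 2)^2)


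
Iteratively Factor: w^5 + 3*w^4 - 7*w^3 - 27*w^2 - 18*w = (w + 2)*(w^4 + w^3 - 9*w^2 - 9*w) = (w + 2)*(w + 3)*(w^3 - 2*w^2 - 3*w) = (w - 3)*(w + 2)*(w + 3)*(w^2 + w) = w*(w - 3)*(w + 2)*(w + 3)*(w + 1)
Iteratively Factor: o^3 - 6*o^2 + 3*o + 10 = (o - 5)*(o^2 - o - 2) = (o - 5)*(o - 2)*(o + 1)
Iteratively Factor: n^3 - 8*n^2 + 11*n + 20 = (n + 1)*(n^2 - 9*n + 20) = (n - 5)*(n + 1)*(n - 4)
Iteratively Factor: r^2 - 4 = (r - 2)*(r + 2)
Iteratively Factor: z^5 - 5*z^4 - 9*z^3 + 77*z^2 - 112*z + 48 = (z - 1)*(z^4 - 4*z^3 - 13*z^2 + 64*z - 48) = (z - 1)*(z + 4)*(z^3 - 8*z^2 + 19*z - 12) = (z - 1)^2*(z + 4)*(z^2 - 7*z + 12) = (z - 4)*(z - 1)^2*(z + 4)*(z - 3)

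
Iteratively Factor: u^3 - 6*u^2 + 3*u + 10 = (u - 2)*(u^2 - 4*u - 5) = (u - 5)*(u - 2)*(u + 1)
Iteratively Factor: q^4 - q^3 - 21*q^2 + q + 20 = (q - 5)*(q^3 + 4*q^2 - q - 4) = (q - 5)*(q - 1)*(q^2 + 5*q + 4) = (q - 5)*(q - 1)*(q + 1)*(q + 4)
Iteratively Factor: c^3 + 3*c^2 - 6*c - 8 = (c + 4)*(c^2 - c - 2) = (c - 2)*(c + 4)*(c + 1)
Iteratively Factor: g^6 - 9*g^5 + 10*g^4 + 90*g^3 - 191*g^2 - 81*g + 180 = (g + 1)*(g^5 - 10*g^4 + 20*g^3 + 70*g^2 - 261*g + 180) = (g - 4)*(g + 1)*(g^4 - 6*g^3 - 4*g^2 + 54*g - 45) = (g - 5)*(g - 4)*(g + 1)*(g^3 - g^2 - 9*g + 9) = (g - 5)*(g - 4)*(g - 3)*(g + 1)*(g^2 + 2*g - 3) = (g - 5)*(g - 4)*(g - 3)*(g + 1)*(g + 3)*(g - 1)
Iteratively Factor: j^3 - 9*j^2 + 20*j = (j)*(j^2 - 9*j + 20) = j*(j - 4)*(j - 5)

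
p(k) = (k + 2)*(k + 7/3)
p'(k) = 2*k + 13/3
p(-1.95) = 0.02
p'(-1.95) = 0.43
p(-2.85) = 0.44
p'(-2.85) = -1.37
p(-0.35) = 3.27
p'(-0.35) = 3.63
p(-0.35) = 3.27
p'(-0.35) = 3.63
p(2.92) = 25.85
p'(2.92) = 10.17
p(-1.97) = 0.01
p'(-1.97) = 0.39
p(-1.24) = 0.83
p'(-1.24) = 1.85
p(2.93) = 25.95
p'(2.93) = 10.19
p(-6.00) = 14.67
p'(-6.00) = -7.67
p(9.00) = 124.67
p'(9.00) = 22.33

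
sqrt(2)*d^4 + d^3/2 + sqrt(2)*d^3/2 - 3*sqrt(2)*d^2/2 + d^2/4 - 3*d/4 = d*(d - 1)*(d + 3/2)*(sqrt(2)*d + 1/2)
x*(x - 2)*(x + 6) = x^3 + 4*x^2 - 12*x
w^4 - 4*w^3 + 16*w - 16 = (w - 2)^3*(w + 2)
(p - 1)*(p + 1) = p^2 - 1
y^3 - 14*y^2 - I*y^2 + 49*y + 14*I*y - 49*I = (y - 7)^2*(y - I)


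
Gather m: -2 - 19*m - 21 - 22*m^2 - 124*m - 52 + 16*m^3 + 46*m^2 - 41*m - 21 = 16*m^3 + 24*m^2 - 184*m - 96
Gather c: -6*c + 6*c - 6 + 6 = 0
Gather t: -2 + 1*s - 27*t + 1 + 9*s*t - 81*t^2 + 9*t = s - 81*t^2 + t*(9*s - 18) - 1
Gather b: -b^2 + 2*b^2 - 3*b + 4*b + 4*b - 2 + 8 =b^2 + 5*b + 6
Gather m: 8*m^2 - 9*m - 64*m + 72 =8*m^2 - 73*m + 72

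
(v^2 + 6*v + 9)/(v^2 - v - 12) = (v + 3)/(v - 4)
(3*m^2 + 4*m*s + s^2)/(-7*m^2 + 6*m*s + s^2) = (3*m^2 + 4*m*s + s^2)/(-7*m^2 + 6*m*s + s^2)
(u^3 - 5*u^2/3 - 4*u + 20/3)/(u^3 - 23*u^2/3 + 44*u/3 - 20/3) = (3*u^2 + u - 10)/(3*u^2 - 17*u + 10)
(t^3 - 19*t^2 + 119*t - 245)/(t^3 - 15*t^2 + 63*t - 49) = (t - 5)/(t - 1)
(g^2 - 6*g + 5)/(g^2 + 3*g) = (g^2 - 6*g + 5)/(g*(g + 3))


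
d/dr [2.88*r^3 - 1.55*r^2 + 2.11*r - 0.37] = 8.64*r^2 - 3.1*r + 2.11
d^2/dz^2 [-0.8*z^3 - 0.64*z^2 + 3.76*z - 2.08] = -4.8*z - 1.28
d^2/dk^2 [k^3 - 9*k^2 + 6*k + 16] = 6*k - 18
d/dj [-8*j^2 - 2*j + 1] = -16*j - 2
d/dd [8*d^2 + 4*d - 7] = 16*d + 4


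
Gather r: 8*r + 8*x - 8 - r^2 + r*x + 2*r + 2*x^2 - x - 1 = -r^2 + r*(x + 10) + 2*x^2 + 7*x - 9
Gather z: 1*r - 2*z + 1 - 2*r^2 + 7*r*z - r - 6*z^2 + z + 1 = -2*r^2 - 6*z^2 + z*(7*r - 1) + 2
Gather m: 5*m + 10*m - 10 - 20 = 15*m - 30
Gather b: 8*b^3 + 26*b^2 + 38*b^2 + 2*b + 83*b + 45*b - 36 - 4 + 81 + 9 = 8*b^3 + 64*b^2 + 130*b + 50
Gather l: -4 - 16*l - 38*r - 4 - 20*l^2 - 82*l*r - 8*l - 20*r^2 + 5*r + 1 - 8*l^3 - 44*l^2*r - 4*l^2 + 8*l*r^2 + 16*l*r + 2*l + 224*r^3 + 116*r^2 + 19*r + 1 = -8*l^3 + l^2*(-44*r - 24) + l*(8*r^2 - 66*r - 22) + 224*r^3 + 96*r^2 - 14*r - 6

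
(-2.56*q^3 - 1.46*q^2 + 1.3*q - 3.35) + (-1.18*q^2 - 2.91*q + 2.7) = -2.56*q^3 - 2.64*q^2 - 1.61*q - 0.65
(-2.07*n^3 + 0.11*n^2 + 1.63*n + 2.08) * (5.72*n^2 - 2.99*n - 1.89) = -11.8404*n^5 + 6.8185*n^4 + 12.907*n^3 + 6.816*n^2 - 9.2999*n - 3.9312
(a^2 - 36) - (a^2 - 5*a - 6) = 5*a - 30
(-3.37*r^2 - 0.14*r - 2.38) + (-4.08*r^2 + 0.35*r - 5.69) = -7.45*r^2 + 0.21*r - 8.07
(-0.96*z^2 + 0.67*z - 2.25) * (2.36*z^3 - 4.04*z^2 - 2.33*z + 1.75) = -2.2656*z^5 + 5.4596*z^4 - 5.78*z^3 + 5.8489*z^2 + 6.415*z - 3.9375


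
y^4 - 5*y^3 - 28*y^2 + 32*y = y*(y - 8)*(y - 1)*(y + 4)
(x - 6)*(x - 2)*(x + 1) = x^3 - 7*x^2 + 4*x + 12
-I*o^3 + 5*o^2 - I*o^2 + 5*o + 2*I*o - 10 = (o + 2)*(o + 5*I)*(-I*o + I)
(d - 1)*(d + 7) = d^2 + 6*d - 7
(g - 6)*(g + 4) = g^2 - 2*g - 24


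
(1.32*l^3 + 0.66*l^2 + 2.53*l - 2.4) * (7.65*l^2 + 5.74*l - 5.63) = 10.098*l^5 + 12.6258*l^4 + 15.7113*l^3 - 7.5536*l^2 - 28.0199*l + 13.512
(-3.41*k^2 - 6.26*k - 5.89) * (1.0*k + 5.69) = -3.41*k^3 - 25.6629*k^2 - 41.5094*k - 33.5141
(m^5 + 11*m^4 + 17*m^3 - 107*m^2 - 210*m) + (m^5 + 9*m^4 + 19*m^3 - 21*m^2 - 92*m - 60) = 2*m^5 + 20*m^4 + 36*m^3 - 128*m^2 - 302*m - 60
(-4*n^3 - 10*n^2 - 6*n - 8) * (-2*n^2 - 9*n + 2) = 8*n^5 + 56*n^4 + 94*n^3 + 50*n^2 + 60*n - 16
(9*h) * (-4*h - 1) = -36*h^2 - 9*h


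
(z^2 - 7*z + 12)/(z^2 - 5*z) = (z^2 - 7*z + 12)/(z*(z - 5))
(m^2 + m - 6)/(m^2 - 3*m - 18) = (m - 2)/(m - 6)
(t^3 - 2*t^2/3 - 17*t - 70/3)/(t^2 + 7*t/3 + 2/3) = (3*t^2 - 8*t - 35)/(3*t + 1)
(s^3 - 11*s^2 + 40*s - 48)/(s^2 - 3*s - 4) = (s^2 - 7*s + 12)/(s + 1)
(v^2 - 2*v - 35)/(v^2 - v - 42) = (v + 5)/(v + 6)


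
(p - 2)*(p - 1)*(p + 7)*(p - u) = p^4 - p^3*u + 4*p^3 - 4*p^2*u - 19*p^2 + 19*p*u + 14*p - 14*u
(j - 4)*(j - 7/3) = j^2 - 19*j/3 + 28/3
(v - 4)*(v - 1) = v^2 - 5*v + 4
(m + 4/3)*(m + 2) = m^2 + 10*m/3 + 8/3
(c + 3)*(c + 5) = c^2 + 8*c + 15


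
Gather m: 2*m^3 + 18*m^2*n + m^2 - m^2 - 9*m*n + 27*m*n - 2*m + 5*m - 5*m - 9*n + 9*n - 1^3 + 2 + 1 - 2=2*m^3 + 18*m^2*n + m*(18*n - 2)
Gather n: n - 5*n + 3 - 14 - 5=-4*n - 16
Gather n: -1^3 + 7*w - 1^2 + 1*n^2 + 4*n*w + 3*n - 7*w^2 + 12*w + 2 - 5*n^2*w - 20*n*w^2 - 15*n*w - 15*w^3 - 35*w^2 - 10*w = n^2*(1 - 5*w) + n*(-20*w^2 - 11*w + 3) - 15*w^3 - 42*w^2 + 9*w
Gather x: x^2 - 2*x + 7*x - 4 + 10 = x^2 + 5*x + 6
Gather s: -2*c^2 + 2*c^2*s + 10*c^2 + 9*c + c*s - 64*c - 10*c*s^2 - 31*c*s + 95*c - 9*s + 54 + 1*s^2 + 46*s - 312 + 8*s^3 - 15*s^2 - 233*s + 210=8*c^2 + 40*c + 8*s^3 + s^2*(-10*c - 14) + s*(2*c^2 - 30*c - 196) - 48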